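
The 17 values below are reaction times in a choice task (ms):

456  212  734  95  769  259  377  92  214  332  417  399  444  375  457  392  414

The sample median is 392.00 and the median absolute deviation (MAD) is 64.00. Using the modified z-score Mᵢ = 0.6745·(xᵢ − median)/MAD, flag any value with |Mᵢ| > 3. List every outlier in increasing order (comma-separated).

92, 95, 734, 769

|Mᵢ| > 3 ⇔ |xᵢ − 392.00| > 3·64.00/0.6745 = 284.66.
So outliers lie outside [107.34, 676.66].
92: M = -3.16 → outlier.
95: M = -3.13 → outlier.
734: M = 3.60 → outlier.
769: M = 3.97 → outlier.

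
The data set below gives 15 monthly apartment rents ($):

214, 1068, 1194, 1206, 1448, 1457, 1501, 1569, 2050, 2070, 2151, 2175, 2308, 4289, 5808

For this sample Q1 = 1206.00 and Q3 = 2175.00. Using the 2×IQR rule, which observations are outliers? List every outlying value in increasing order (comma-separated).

4289, 5808

IQR = Q3 − Q1 = 2175.00 − 1206.00 = 969.00.
Lower fence = Q1 − 2·IQR = 1206.00 − 1938.00 = -732.00.
Upper fence = Q3 + 2·IQR = 2175.00 + 1938.00 = 4113.00.
4289 > 4113.00 → outlier.
5808 > 4113.00 → outlier.
All remaining values lie within [-732.00, 4113.00].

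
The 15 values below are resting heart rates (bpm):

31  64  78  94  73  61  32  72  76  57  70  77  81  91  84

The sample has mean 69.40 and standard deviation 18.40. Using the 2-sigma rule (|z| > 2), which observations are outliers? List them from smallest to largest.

31, 32

Cutoffs at x̄ ± 2s: 69.40 ± 2·18.40 = [32.60, 106.20].
31: z = -2.09, |z| > 2 → outlier.
32: z = -2.03, |z| > 2 → outlier.
Every other value lies within [32.60, 106.20].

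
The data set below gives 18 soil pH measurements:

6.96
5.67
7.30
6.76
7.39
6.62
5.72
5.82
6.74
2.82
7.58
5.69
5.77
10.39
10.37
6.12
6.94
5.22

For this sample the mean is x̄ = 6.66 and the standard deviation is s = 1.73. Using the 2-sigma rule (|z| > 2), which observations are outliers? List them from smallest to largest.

Cutoffs at x̄ ± 2s: 6.66 ± 2·1.73 = [3.20, 10.12].
2.82: z = -2.22, |z| > 2 → outlier.
10.37: z = 2.14, |z| > 2 → outlier.
10.39: z = 2.16, |z| > 2 → outlier.
Every other value lies within [3.20, 10.12].

2.82, 10.37, 10.39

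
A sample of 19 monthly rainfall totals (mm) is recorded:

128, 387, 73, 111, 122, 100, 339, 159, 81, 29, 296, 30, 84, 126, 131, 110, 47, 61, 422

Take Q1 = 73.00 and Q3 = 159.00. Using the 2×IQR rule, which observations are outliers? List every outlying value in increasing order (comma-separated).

IQR = Q3 − Q1 = 159.00 − 73.00 = 86.00.
Lower fence = Q1 − 2·IQR = 73.00 − 172.00 = -99.00.
Upper fence = Q3 + 2·IQR = 159.00 + 172.00 = 331.00.
339 > 331.00 → outlier.
387 > 331.00 → outlier.
422 > 331.00 → outlier.
All remaining values lie within [-99.00, 331.00].

339, 387, 422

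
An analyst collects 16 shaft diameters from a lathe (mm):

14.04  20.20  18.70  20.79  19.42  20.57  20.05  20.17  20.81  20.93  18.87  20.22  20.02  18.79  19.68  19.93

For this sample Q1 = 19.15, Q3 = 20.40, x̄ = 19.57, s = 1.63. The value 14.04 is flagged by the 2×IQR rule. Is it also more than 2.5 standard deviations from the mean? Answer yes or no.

z = (14.04 − 19.57) / 1.63 = -3.39.
|z| = 3.39 > 2.5.

yes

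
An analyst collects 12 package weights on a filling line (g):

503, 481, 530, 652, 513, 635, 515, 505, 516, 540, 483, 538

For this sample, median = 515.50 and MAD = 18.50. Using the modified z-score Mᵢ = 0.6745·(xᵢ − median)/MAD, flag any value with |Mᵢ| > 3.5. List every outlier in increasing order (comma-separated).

|Mᵢ| > 3.5 ⇔ |xᵢ − 515.50| > 3.5·18.50/0.6745 = 96.00.
So outliers lie outside [419.50, 611.50].
635: M = 4.36 → outlier.
652: M = 4.98 → outlier.

635, 652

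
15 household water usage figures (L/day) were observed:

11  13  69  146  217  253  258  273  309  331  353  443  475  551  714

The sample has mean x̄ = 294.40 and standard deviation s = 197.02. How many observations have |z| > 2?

Cutoffs: x̄ ± 2s = [-99.64, 688.44].
Outside the cutoffs: 714.

1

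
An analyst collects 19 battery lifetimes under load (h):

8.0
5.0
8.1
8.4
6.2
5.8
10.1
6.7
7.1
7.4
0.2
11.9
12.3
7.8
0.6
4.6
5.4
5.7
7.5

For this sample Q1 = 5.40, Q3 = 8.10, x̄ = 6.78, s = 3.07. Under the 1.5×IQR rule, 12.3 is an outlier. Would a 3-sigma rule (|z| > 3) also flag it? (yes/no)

z = (12.3 − 6.78) / 3.07 = 1.80.
|z| = 1.80 ≤ 3.

no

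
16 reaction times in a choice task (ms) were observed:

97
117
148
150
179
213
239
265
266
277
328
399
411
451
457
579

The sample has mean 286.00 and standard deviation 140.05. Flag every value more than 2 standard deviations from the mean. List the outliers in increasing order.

579

Cutoffs at x̄ ± 2s: 286.00 ± 2·140.05 = [5.90, 566.10].
579: z = 2.09, |z| > 2 → outlier.
Every other value lies within [5.90, 566.10].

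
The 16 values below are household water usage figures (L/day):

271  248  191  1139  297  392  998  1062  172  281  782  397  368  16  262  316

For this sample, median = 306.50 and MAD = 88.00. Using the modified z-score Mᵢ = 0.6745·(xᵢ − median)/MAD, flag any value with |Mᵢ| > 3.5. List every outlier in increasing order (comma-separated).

782, 998, 1062, 1139

|Mᵢ| > 3.5 ⇔ |xᵢ − 306.50| > 3.5·88.00/0.6745 = 456.63.
So outliers lie outside [-150.13, 763.13].
782: M = 3.64 → outlier.
998: M = 5.30 → outlier.
1062: M = 5.79 → outlier.
1139: M = 6.38 → outlier.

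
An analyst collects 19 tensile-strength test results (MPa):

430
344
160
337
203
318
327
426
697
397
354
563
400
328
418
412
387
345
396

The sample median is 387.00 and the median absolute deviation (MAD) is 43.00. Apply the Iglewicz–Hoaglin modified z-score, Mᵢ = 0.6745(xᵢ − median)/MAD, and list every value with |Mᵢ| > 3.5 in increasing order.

160, 697

|Mᵢ| > 3.5 ⇔ |xᵢ − 387.00| > 3.5·43.00/0.6745 = 223.13.
So outliers lie outside [163.87, 610.13].
160: M = -3.56 → outlier.
697: M = 4.86 → outlier.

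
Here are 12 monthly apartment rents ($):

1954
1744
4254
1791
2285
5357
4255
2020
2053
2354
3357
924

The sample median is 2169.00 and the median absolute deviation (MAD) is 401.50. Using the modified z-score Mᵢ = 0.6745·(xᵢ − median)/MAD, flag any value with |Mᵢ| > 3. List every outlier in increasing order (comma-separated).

4254, 4255, 5357

|Mᵢ| > 3 ⇔ |xᵢ − 2169.00| > 3·401.50/0.6745 = 1785.77.
So outliers lie outside [383.23, 3954.77].
4254: M = 3.50 → outlier.
4255: M = 3.50 → outlier.
5357: M = 5.36 → outlier.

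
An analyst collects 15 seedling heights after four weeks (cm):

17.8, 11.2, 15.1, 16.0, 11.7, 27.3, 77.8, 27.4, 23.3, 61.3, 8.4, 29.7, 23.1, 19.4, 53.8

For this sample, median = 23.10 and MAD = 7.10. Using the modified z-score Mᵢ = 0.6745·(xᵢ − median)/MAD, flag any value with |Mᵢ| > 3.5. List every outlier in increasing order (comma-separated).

61.3, 77.8

|Mᵢ| > 3.5 ⇔ |xᵢ − 23.10| > 3.5·7.10/0.6745 = 36.84.
So outliers lie outside [-13.74, 59.94].
61.3: M = 3.63 → outlier.
77.8: M = 5.20 → outlier.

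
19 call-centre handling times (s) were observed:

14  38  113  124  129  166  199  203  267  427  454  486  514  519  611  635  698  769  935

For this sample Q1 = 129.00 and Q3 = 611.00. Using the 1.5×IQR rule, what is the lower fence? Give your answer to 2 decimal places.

-594.00

IQR = Q3 − Q1 = 611.00 − 129.00 = 482.00.
Lower fence = Q1 − 1.5·IQR = 129.00 − 723.00 = -594.00.
Upper fence = Q3 + 1.5·IQR = 611.00 + 723.00 = 1334.00.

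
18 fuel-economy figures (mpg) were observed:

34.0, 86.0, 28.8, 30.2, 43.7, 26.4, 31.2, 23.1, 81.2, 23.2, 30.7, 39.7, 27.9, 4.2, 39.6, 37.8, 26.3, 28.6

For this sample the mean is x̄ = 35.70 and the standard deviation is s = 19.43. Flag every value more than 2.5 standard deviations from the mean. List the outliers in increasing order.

86.0

Cutoffs at x̄ ± 2.5s: 35.70 ± 2.5·19.43 = [-12.875, 84.275].
86.0: z = 2.59, |z| > 2.5 → outlier.
Every other value lies within [-12.875, 84.275].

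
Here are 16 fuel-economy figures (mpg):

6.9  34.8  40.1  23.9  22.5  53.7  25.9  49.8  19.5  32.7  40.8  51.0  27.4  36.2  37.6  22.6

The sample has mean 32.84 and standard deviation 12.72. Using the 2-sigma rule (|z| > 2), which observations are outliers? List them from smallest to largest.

Cutoffs at x̄ ± 2s: 32.84 ± 2·12.72 = [7.40, 58.28].
6.9: z = -2.04, |z| > 2 → outlier.
Every other value lies within [7.40, 58.28].

6.9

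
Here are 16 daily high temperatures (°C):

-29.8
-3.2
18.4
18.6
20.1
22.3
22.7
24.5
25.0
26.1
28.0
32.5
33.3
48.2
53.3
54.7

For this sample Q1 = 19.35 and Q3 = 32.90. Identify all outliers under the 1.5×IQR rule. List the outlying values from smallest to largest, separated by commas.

IQR = Q3 − Q1 = 32.90 − 19.35 = 13.55.
Lower fence = Q1 − 1.5·IQR = 19.35 − 20.325 = -0.975.
Upper fence = Q3 + 1.5·IQR = 32.90 + 20.325 = 53.225.
-29.8 < -0.975 → outlier.
-3.2 < -0.975 → outlier.
53.3 > 53.225 → outlier.
54.7 > 53.225 → outlier.
All remaining values lie within [-0.975, 53.225].

-29.8, -3.2, 53.3, 54.7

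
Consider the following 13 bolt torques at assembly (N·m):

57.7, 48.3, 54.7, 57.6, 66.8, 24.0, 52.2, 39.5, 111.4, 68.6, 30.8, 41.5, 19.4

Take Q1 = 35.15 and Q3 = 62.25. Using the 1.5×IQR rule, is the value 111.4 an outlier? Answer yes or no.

yes

IQR = Q3 − Q1 = 62.25 − 35.15 = 27.10.
Lower fence = Q1 − 1.5·IQR = 35.15 − 40.65 = -5.50.
Upper fence = Q3 + 1.5·IQR = 62.25 + 40.65 = 102.90.
111.4 lies above the upper fence.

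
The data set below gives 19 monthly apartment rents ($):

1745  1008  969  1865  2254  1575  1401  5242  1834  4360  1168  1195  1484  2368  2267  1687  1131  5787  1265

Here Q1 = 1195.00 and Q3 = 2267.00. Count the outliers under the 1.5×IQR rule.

IQR = 1072.00; fences at 1195.00 − 1608.00 = -413.00 and 2267.00 + 1608.00 = 3875.00.
Outside the cutoffs: 4360, 5242, 5787.

3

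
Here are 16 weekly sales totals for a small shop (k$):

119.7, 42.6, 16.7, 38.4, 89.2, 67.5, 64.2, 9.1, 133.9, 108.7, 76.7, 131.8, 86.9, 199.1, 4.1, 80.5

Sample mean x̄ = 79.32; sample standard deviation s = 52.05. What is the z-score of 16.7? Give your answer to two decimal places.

z = (16.7 − 79.32) / 52.05 = -1.20.

-1.20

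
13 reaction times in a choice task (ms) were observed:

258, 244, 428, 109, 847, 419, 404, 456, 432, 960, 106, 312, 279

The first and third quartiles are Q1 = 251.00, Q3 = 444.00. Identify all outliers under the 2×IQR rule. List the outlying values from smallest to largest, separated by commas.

847, 960

IQR = Q3 − Q1 = 444.00 − 251.00 = 193.00.
Lower fence = Q1 − 2·IQR = 251.00 − 386.00 = -135.00.
Upper fence = Q3 + 2·IQR = 444.00 + 386.00 = 830.00.
847 > 830.00 → outlier.
960 > 830.00 → outlier.
All remaining values lie within [-135.00, 830.00].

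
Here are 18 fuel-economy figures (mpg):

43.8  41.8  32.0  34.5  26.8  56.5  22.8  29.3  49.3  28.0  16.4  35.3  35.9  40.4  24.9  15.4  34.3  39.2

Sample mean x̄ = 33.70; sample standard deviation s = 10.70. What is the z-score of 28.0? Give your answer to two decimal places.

z = (28.0 − 33.70) / 10.70 = -0.53.

-0.53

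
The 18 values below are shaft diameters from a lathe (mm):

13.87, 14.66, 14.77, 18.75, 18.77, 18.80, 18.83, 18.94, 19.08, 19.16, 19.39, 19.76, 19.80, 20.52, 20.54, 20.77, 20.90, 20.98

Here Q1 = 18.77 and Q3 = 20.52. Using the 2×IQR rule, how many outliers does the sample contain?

IQR = 1.75; fences at 18.77 − 3.50 = 15.27 and 20.52 + 3.50 = 24.02.
Outside the cutoffs: 13.87, 14.66, 14.77.

3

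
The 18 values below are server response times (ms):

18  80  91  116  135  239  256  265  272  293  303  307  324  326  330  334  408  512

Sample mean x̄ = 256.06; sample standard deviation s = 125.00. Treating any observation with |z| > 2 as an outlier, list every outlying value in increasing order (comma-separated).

512

Cutoffs at x̄ ± 2s: 256.06 ± 2·125.00 = [6.06, 506.06].
512: z = 2.05, |z| > 2 → outlier.
Every other value lies within [6.06, 506.06].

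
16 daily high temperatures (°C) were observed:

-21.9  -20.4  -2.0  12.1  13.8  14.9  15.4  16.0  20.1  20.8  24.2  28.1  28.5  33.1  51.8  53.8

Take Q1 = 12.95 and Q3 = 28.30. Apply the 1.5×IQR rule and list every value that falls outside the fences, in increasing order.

-21.9, -20.4, 51.8, 53.8

IQR = Q3 − Q1 = 28.30 − 12.95 = 15.35.
Lower fence = Q1 − 1.5·IQR = 12.95 − 23.025 = -10.075.
Upper fence = Q3 + 1.5·IQR = 28.30 + 23.025 = 51.325.
-21.9 < -10.075 → outlier.
-20.4 < -10.075 → outlier.
51.8 > 51.325 → outlier.
53.8 > 51.325 → outlier.
All remaining values lie within [-10.075, 51.325].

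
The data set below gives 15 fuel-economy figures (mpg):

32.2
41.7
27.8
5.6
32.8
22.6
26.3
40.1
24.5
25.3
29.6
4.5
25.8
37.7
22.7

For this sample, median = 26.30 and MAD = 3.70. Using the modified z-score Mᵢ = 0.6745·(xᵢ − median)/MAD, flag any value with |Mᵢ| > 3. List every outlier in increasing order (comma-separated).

|Mᵢ| > 3 ⇔ |xᵢ − 26.30| > 3·3.70/0.6745 = 16.46.
So outliers lie outside [9.84, 42.76].
4.5: M = -3.97 → outlier.
5.6: M = -3.77 → outlier.

4.5, 5.6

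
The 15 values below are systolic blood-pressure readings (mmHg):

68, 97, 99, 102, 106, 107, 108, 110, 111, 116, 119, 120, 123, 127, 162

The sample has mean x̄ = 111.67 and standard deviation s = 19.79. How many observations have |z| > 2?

Cutoffs: x̄ ± 2s = [72.09, 151.25].
Outside the cutoffs: 68, 162.

2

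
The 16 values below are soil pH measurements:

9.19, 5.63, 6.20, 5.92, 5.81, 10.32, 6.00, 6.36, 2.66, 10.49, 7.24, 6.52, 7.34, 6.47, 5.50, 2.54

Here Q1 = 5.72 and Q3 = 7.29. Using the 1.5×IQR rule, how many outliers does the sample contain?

IQR = 1.57; fences at 5.72 − 2.355 = 3.365 and 7.29 + 2.355 = 9.645.
Outside the cutoffs: 2.54, 2.66, 10.32, 10.49.

4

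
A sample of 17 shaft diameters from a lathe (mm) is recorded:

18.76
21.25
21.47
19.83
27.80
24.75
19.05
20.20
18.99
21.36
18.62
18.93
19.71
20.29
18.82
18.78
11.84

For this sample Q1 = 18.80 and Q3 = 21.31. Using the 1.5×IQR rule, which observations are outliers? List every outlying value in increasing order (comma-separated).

IQR = Q3 − Q1 = 21.31 − 18.80 = 2.51.
Lower fence = Q1 − 1.5·IQR = 18.80 − 3.765 = 15.035.
Upper fence = Q3 + 1.5·IQR = 21.31 + 3.765 = 25.075.
11.84 < 15.035 → outlier.
27.80 > 25.075 → outlier.
All remaining values lie within [15.035, 25.075].

11.84, 27.80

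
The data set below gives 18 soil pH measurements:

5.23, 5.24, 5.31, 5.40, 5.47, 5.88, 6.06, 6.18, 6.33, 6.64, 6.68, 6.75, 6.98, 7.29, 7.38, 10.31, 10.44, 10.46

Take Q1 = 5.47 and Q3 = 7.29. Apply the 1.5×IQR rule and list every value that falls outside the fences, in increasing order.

10.31, 10.44, 10.46

IQR = Q3 − Q1 = 7.29 − 5.47 = 1.82.
Lower fence = Q1 − 1.5·IQR = 5.47 − 2.73 = 2.74.
Upper fence = Q3 + 1.5·IQR = 7.29 + 2.73 = 10.02.
10.31 > 10.02 → outlier.
10.44 > 10.02 → outlier.
10.46 > 10.02 → outlier.
All remaining values lie within [2.74, 10.02].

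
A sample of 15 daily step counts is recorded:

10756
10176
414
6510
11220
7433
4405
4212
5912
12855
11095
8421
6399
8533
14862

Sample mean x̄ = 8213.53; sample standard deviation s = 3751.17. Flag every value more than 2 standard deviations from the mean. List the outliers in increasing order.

Cutoffs at x̄ ± 2s: 8213.53 ± 2·3751.17 = [711.19, 15715.87].
414: z = -2.08, |z| > 2 → outlier.
Every other value lies within [711.19, 15715.87].

414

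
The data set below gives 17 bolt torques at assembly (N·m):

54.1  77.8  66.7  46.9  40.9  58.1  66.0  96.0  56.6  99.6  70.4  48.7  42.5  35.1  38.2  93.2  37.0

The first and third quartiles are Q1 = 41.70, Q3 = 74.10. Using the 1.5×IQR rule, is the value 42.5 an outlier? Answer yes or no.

no

IQR = Q3 − Q1 = 74.10 − 41.70 = 32.40.
Lower fence = Q1 − 1.5·IQR = 41.70 − 48.60 = -6.90.
Upper fence = Q3 + 1.5·IQR = 74.10 + 48.60 = 122.70.
42.5 lies within [-6.90, 122.70].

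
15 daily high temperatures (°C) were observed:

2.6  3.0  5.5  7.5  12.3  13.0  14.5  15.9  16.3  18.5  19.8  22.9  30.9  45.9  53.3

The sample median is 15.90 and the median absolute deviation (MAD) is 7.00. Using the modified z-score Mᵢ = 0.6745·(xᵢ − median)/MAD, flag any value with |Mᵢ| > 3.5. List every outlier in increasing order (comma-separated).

|Mᵢ| > 3.5 ⇔ |xᵢ − 15.90| > 3.5·7.00/0.6745 = 36.32.
So outliers lie outside [-20.42, 52.22].
53.3: M = 3.60 → outlier.

53.3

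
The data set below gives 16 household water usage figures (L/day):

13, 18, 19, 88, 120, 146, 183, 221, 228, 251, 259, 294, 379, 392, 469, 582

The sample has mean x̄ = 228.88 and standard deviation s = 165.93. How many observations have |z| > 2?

Cutoffs: x̄ ± 2s = [-102.98, 560.74].
Outside the cutoffs: 582.

1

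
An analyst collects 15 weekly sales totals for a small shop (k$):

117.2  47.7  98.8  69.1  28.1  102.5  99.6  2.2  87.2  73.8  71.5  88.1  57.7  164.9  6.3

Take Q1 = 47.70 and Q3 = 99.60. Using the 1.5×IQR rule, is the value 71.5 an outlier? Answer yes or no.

IQR = Q3 − Q1 = 99.60 − 47.70 = 51.90.
Lower fence = Q1 − 1.5·IQR = 47.70 − 77.85 = -30.15.
Upper fence = Q3 + 1.5·IQR = 99.60 + 77.85 = 177.45.
71.5 lies within [-30.15, 177.45].

no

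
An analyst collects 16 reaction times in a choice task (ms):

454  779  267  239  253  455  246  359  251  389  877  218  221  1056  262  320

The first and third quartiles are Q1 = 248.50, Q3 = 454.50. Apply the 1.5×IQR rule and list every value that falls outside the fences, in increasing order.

IQR = Q3 − Q1 = 454.50 − 248.50 = 206.00.
Lower fence = Q1 − 1.5·IQR = 248.50 − 309.00 = -60.50.
Upper fence = Q3 + 1.5·IQR = 454.50 + 309.00 = 763.50.
779 > 763.50 → outlier.
877 > 763.50 → outlier.
1056 > 763.50 → outlier.
All remaining values lie within [-60.50, 763.50].

779, 877, 1056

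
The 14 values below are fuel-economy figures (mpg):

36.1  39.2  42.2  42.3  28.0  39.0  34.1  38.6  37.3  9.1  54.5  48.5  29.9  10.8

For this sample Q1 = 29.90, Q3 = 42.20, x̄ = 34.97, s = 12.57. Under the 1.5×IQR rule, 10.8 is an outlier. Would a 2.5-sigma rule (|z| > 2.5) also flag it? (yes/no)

no

z = (10.8 − 34.97) / 12.57 = -1.92.
|z| = 1.92 ≤ 2.5.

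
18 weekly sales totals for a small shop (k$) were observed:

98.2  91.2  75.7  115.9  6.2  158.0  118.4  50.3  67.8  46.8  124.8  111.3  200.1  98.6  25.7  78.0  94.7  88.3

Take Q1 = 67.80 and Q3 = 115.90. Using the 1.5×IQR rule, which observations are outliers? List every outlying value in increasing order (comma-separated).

200.1

IQR = Q3 − Q1 = 115.90 − 67.80 = 48.10.
Lower fence = Q1 − 1.5·IQR = 67.80 − 72.15 = -4.35.
Upper fence = Q3 + 1.5·IQR = 115.90 + 72.15 = 188.05.
200.1 > 188.05 → outlier.
All remaining values lie within [-4.35, 188.05].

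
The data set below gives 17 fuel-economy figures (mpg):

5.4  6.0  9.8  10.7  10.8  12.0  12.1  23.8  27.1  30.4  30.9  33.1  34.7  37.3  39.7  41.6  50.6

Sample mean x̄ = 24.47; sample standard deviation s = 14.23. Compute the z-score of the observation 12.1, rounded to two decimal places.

z = (12.1 − 24.47) / 14.23 = -0.87.

-0.87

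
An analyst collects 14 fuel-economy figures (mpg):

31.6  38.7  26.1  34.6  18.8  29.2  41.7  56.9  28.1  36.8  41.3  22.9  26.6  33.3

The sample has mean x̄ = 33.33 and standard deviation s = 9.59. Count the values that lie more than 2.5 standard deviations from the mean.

Cutoffs: x̄ ± 2.5s = [9.355, 57.305].
Every value lies within the cutoffs.

0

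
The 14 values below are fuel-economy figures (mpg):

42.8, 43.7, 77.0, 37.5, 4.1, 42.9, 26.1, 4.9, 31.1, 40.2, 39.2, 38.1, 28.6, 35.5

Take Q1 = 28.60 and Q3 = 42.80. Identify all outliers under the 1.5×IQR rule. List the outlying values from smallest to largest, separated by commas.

IQR = Q3 − Q1 = 42.80 − 28.60 = 14.20.
Lower fence = Q1 − 1.5·IQR = 28.60 − 21.30 = 7.30.
Upper fence = Q3 + 1.5·IQR = 42.80 + 21.30 = 64.10.
4.1 < 7.30 → outlier.
4.9 < 7.30 → outlier.
77.0 > 64.10 → outlier.
All remaining values lie within [7.30, 64.10].

4.1, 4.9, 77.0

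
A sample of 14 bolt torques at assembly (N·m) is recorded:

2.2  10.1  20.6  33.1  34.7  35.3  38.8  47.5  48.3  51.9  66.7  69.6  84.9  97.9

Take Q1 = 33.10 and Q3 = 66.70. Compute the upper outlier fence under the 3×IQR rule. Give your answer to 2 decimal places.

IQR = Q3 − Q1 = 66.70 − 33.10 = 33.60.
Lower fence = Q1 − 3·IQR = 33.10 − 100.80 = -67.70.
Upper fence = Q3 + 3·IQR = 66.70 + 100.80 = 167.50.

167.50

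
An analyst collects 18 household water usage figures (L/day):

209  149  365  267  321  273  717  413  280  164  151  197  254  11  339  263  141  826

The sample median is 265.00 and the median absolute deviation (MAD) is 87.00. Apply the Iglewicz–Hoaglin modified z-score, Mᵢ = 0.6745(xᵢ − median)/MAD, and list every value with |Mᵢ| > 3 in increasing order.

717, 826

|Mᵢ| > 3 ⇔ |xᵢ − 265.00| > 3·87.00/0.6745 = 386.95.
So outliers lie outside [-121.95, 651.95].
717: M = 3.50 → outlier.
826: M = 4.35 → outlier.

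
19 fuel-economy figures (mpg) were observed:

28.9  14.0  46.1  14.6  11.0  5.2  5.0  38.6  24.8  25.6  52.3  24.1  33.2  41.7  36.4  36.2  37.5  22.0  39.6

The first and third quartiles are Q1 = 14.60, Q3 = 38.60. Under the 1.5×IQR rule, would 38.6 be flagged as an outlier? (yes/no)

no

IQR = Q3 − Q1 = 38.60 − 14.60 = 24.00.
Lower fence = Q1 − 1.5·IQR = 14.60 − 36.00 = -21.40.
Upper fence = Q3 + 1.5·IQR = 38.60 + 36.00 = 74.60.
38.6 lies within [-21.40, 74.60].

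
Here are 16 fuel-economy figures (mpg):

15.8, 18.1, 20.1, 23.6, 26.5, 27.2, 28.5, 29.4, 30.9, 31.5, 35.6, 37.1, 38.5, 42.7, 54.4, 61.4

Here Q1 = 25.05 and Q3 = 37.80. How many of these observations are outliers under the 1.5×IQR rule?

1

IQR = 12.75; fences at 25.05 − 19.125 = 5.925 and 37.80 + 19.125 = 56.925.
Outside the cutoffs: 61.4.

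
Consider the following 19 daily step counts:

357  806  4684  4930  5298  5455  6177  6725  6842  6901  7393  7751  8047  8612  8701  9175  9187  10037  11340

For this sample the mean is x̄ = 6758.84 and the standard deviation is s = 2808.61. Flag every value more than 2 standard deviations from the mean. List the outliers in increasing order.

Cutoffs at x̄ ± 2s: 6758.84 ± 2·2808.61 = [1141.62, 12376.06].
357: z = -2.28, |z| > 2 → outlier.
806: z = -2.12, |z| > 2 → outlier.
Every other value lies within [1141.62, 12376.06].

357, 806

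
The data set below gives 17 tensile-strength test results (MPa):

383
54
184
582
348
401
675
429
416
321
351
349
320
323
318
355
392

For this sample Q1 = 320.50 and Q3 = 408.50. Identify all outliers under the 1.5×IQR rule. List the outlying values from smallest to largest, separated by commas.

IQR = Q3 − Q1 = 408.50 − 320.50 = 88.00.
Lower fence = Q1 − 1.5·IQR = 320.50 − 132.00 = 188.50.
Upper fence = Q3 + 1.5·IQR = 408.50 + 132.00 = 540.50.
54 < 188.50 → outlier.
184 < 188.50 → outlier.
582 > 540.50 → outlier.
675 > 540.50 → outlier.
All remaining values lie within [188.50, 540.50].

54, 184, 582, 675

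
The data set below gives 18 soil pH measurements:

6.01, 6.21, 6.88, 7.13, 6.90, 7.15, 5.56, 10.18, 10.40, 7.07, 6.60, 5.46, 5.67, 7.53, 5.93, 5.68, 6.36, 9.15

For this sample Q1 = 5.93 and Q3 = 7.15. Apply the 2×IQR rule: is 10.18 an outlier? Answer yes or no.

yes

IQR = Q3 − Q1 = 7.15 − 5.93 = 1.22.
Lower fence = Q1 − 2·IQR = 5.93 − 2.44 = 3.49.
Upper fence = Q3 + 2·IQR = 7.15 + 2.44 = 9.59.
10.18 lies above the upper fence.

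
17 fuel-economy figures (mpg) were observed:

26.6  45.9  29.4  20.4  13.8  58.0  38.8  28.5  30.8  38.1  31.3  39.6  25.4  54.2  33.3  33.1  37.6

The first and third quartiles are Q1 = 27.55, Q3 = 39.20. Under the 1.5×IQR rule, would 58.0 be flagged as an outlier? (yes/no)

yes

IQR = Q3 − Q1 = 39.20 − 27.55 = 11.65.
Lower fence = Q1 − 1.5·IQR = 27.55 − 17.475 = 10.075.
Upper fence = Q3 + 1.5·IQR = 39.20 + 17.475 = 56.675.
58.0 lies above the upper fence.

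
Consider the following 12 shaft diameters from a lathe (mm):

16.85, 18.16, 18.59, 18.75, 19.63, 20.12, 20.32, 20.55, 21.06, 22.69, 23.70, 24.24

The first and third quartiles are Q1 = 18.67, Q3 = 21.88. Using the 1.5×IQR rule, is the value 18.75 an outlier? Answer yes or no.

no

IQR = Q3 − Q1 = 21.88 − 18.67 = 3.21.
Lower fence = Q1 − 1.5·IQR = 18.67 − 4.815 = 13.855.
Upper fence = Q3 + 1.5·IQR = 21.88 + 4.815 = 26.695.
18.75 lies within [13.855, 26.695].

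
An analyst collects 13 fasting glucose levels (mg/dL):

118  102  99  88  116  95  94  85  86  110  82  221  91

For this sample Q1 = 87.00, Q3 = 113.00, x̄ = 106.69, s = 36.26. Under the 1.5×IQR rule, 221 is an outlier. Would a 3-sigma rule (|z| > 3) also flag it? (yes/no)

z = (221 − 106.69) / 36.26 = 3.15.
|z| = 3.15 > 3.

yes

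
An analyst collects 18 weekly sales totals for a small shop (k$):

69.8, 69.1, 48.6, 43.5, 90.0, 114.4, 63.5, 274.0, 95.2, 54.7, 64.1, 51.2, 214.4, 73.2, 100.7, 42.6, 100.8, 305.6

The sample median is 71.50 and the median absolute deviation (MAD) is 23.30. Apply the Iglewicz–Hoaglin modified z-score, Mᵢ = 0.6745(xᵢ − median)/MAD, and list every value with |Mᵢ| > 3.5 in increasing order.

|Mᵢ| > 3.5 ⇔ |xᵢ − 71.50| > 3.5·23.30/0.6745 = 120.90.
So outliers lie outside [-49.40, 192.40].
214.4: M = 4.14 → outlier.
274.0: M = 5.86 → outlier.
305.6: M = 6.78 → outlier.

214.4, 274.0, 305.6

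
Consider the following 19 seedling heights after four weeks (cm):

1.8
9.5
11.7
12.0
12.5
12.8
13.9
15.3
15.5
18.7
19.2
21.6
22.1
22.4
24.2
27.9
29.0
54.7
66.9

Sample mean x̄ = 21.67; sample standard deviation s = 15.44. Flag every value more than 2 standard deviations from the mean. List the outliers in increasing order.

Cutoffs at x̄ ± 2s: 21.67 ± 2·15.44 = [-9.21, 52.55].
54.7: z = 2.14, |z| > 2 → outlier.
66.9: z = 2.93, |z| > 2 → outlier.
Every other value lies within [-9.21, 52.55].

54.7, 66.9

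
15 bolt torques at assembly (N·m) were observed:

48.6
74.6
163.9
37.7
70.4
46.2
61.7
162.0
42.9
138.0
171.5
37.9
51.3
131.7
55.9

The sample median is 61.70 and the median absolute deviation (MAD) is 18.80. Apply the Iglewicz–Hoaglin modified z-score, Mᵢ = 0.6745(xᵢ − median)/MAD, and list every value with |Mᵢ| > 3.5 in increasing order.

162.0, 163.9, 171.5

|Mᵢ| > 3.5 ⇔ |xᵢ − 61.70| > 3.5·18.80/0.6745 = 97.55.
So outliers lie outside [-35.85, 159.25].
162.0: M = 3.60 → outlier.
163.9: M = 3.67 → outlier.
171.5: M = 3.94 → outlier.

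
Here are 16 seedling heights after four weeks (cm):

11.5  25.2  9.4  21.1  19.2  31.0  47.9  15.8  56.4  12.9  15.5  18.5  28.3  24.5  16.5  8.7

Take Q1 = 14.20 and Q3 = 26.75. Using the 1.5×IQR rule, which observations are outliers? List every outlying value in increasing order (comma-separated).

47.9, 56.4

IQR = Q3 − Q1 = 26.75 − 14.20 = 12.55.
Lower fence = Q1 − 1.5·IQR = 14.20 − 18.825 = -4.625.
Upper fence = Q3 + 1.5·IQR = 26.75 + 18.825 = 45.575.
47.9 > 45.575 → outlier.
56.4 > 45.575 → outlier.
All remaining values lie within [-4.625, 45.575].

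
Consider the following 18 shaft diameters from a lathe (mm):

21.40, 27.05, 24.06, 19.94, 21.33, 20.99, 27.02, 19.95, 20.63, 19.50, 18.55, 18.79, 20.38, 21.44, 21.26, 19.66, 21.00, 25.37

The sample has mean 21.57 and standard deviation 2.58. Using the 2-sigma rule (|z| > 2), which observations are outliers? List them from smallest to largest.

Cutoffs at x̄ ± 2s: 21.57 ± 2·2.58 = [16.41, 26.73].
27.02: z = 2.11, |z| > 2 → outlier.
27.05: z = 2.12, |z| > 2 → outlier.
Every other value lies within [16.41, 26.73].

27.02, 27.05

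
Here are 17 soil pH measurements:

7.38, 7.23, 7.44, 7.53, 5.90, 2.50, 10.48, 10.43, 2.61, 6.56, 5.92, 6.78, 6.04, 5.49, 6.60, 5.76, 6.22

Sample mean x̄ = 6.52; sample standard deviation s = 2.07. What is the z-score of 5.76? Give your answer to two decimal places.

z = (5.76 − 6.52) / 2.07 = -0.37.

-0.37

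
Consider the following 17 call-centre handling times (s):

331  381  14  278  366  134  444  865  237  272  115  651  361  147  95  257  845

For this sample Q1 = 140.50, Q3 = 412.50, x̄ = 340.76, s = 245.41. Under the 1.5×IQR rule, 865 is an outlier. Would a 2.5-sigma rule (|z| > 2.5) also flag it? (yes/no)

z = (865 − 340.76) / 245.41 = 2.14.
|z| = 2.14 ≤ 2.5.

no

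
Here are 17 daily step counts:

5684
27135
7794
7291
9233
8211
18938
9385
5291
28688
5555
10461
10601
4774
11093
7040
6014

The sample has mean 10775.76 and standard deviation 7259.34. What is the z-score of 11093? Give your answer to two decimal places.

0.04

z = (11093 − 10775.76) / 7259.34 = 0.04.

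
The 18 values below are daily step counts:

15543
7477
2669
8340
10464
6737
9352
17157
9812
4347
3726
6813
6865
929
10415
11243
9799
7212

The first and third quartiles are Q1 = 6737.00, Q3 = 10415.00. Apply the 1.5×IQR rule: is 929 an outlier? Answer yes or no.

IQR = Q3 − Q1 = 10415.00 − 6737.00 = 3678.00.
Lower fence = Q1 − 1.5·IQR = 6737.00 − 5517.00 = 1220.00.
Upper fence = Q3 + 1.5·IQR = 10415.00 + 5517.00 = 15932.00.
929 lies below the lower fence.

yes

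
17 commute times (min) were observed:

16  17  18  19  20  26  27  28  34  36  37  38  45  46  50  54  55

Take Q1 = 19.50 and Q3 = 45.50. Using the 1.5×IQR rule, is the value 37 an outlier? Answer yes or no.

IQR = Q3 − Q1 = 45.50 − 19.50 = 26.00.
Lower fence = Q1 − 1.5·IQR = 19.50 − 39.00 = -19.50.
Upper fence = Q3 + 1.5·IQR = 45.50 + 39.00 = 84.50.
37 lies within [-19.50, 84.50].

no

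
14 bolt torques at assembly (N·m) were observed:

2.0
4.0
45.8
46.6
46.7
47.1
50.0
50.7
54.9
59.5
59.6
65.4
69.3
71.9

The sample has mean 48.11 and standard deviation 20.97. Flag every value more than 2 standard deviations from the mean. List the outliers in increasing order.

Cutoffs at x̄ ± 2s: 48.11 ± 2·20.97 = [6.17, 90.05].
2.0: z = -2.20, |z| > 2 → outlier.
4.0: z = -2.10, |z| > 2 → outlier.
Every other value lies within [6.17, 90.05].

2.0, 4.0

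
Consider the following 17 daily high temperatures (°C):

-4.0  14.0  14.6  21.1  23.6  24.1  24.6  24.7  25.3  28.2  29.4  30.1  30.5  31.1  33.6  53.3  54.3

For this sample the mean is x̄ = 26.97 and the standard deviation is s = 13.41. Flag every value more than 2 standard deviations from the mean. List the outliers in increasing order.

-4.0, 54.3

Cutoffs at x̄ ± 2s: 26.97 ± 2·13.41 = [0.15, 53.79].
-4.0: z = -2.31, |z| > 2 → outlier.
54.3: z = 2.04, |z| > 2 → outlier.
Every other value lies within [0.15, 53.79].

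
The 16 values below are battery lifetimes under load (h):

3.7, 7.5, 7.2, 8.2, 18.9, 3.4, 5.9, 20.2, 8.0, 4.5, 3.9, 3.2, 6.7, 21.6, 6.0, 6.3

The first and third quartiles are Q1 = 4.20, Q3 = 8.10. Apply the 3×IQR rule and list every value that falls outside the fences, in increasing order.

20.2, 21.6

IQR = Q3 − Q1 = 8.10 − 4.20 = 3.90.
Lower fence = Q1 − 3·IQR = 4.20 − 11.70 = -7.50.
Upper fence = Q3 + 3·IQR = 8.10 + 11.70 = 19.80.
20.2 > 19.80 → outlier.
21.6 > 19.80 → outlier.
All remaining values lie within [-7.50, 19.80].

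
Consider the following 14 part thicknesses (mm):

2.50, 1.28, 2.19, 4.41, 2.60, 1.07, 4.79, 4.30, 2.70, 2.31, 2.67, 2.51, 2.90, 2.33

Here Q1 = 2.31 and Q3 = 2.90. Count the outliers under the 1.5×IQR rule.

IQR = 0.59; fences at 2.31 − 0.885 = 1.425 and 2.90 + 0.885 = 3.785.
Outside the cutoffs: 1.07, 1.28, 4.30, 4.41, 4.79.

5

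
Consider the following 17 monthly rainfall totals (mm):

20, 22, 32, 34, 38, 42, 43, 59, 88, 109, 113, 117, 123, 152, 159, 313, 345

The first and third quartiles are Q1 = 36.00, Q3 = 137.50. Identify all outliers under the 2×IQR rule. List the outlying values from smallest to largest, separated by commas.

IQR = Q3 − Q1 = 137.50 − 36.00 = 101.50.
Lower fence = Q1 − 2·IQR = 36.00 − 203.00 = -167.00.
Upper fence = Q3 + 2·IQR = 137.50 + 203.00 = 340.50.
345 > 340.50 → outlier.
All remaining values lie within [-167.00, 340.50].

345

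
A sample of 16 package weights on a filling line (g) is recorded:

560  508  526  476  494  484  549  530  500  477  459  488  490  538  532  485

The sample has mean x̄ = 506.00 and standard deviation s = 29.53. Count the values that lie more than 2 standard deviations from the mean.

0

Cutoffs: x̄ ± 2s = [446.94, 565.06].
Every value lies within the cutoffs.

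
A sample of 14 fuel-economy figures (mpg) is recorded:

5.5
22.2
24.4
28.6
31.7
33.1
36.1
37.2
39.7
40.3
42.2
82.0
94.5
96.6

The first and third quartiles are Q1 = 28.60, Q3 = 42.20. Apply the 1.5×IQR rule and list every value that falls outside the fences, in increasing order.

5.5, 82.0, 94.5, 96.6

IQR = Q3 − Q1 = 42.20 − 28.60 = 13.60.
Lower fence = Q1 − 1.5·IQR = 28.60 − 20.40 = 8.20.
Upper fence = Q3 + 1.5·IQR = 42.20 + 20.40 = 62.60.
5.5 < 8.20 → outlier.
82.0 > 62.60 → outlier.
94.5 > 62.60 → outlier.
96.6 > 62.60 → outlier.
All remaining values lie within [8.20, 62.60].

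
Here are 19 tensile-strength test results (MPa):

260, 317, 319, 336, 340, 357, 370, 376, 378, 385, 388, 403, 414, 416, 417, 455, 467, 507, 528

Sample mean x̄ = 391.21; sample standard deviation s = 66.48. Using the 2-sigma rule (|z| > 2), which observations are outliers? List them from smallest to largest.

528

Cutoffs at x̄ ± 2s: 391.21 ± 2·66.48 = [258.25, 524.17].
528: z = 2.06, |z| > 2 → outlier.
Every other value lies within [258.25, 524.17].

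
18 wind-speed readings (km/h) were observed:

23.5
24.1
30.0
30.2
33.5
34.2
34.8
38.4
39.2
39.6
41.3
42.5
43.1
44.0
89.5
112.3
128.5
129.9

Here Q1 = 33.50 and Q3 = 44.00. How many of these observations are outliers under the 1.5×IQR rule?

4

IQR = 10.50; fences at 33.50 − 15.75 = 17.75 and 44.00 + 15.75 = 59.75.
Outside the cutoffs: 89.5, 112.3, 128.5, 129.9.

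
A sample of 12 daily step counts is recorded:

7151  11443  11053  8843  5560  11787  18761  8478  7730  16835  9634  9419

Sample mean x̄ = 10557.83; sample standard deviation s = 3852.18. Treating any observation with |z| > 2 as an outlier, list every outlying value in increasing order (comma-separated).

Cutoffs at x̄ ± 2s: 10557.83 ± 2·3852.18 = [2853.47, 18262.19].
18761: z = 2.13, |z| > 2 → outlier.
Every other value lies within [2853.47, 18262.19].

18761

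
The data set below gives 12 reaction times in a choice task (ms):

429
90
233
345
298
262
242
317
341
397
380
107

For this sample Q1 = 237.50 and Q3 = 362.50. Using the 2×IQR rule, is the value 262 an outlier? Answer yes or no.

IQR = Q3 − Q1 = 362.50 − 237.50 = 125.00.
Lower fence = Q1 − 2·IQR = 237.50 − 250.00 = -12.50.
Upper fence = Q3 + 2·IQR = 362.50 + 250.00 = 612.50.
262 lies within [-12.50, 612.50].

no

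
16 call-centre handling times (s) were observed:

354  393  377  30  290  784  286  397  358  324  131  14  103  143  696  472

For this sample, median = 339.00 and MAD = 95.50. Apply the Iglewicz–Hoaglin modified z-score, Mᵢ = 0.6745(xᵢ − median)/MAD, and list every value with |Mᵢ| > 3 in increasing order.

784

|Mᵢ| > 3 ⇔ |xᵢ − 339.00| > 3·95.50/0.6745 = 424.76.
So outliers lie outside [-85.76, 763.76].
784: M = 3.14 → outlier.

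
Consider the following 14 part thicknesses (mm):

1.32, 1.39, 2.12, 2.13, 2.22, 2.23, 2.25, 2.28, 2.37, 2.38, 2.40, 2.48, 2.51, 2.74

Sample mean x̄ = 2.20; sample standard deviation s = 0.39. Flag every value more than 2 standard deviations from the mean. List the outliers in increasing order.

Cutoffs at x̄ ± 2s: 2.20 ± 2·0.39 = [1.42, 2.98].
1.32: z = -2.26, |z| > 2 → outlier.
1.39: z = -2.08, |z| > 2 → outlier.
Every other value lies within [1.42, 2.98].

1.32, 1.39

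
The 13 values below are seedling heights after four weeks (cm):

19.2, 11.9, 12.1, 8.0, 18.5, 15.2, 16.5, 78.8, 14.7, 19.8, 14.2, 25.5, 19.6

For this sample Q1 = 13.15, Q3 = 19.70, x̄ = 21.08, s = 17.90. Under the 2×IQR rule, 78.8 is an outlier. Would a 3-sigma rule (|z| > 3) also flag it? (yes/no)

z = (78.8 − 21.08) / 17.90 = 3.22.
|z| = 3.22 > 3.

yes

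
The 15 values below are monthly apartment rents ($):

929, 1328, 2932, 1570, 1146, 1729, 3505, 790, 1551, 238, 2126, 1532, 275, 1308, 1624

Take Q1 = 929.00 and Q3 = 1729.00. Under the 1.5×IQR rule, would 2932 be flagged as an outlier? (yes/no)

yes

IQR = Q3 − Q1 = 1729.00 − 929.00 = 800.00.
Lower fence = Q1 − 1.5·IQR = 929.00 − 1200.00 = -271.00.
Upper fence = Q3 + 1.5·IQR = 1729.00 + 1200.00 = 2929.00.
2932 lies above the upper fence.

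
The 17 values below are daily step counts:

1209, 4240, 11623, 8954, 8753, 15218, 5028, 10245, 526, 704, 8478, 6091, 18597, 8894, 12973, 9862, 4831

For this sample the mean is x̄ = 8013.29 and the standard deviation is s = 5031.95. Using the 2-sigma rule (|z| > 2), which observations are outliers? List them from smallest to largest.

18597

Cutoffs at x̄ ± 2s: 8013.29 ± 2·5031.95 = [-2050.61, 18077.19].
18597: z = 2.10, |z| > 2 → outlier.
Every other value lies within [-2050.61, 18077.19].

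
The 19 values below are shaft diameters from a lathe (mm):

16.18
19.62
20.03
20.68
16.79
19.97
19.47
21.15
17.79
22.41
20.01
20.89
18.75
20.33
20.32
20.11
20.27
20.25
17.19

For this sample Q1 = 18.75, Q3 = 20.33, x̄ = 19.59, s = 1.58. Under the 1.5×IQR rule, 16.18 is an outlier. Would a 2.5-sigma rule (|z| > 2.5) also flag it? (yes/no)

no

z = (16.18 − 19.59) / 1.58 = -2.16.
|z| = 2.16 ≤ 2.5.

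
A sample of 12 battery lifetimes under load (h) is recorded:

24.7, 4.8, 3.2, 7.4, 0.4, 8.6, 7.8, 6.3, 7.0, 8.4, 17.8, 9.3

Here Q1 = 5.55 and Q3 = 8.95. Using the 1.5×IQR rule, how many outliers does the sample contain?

IQR = 3.40; fences at 5.55 − 5.10 = 0.45 and 8.95 + 5.10 = 14.05.
Outside the cutoffs: 0.4, 17.8, 24.7.

3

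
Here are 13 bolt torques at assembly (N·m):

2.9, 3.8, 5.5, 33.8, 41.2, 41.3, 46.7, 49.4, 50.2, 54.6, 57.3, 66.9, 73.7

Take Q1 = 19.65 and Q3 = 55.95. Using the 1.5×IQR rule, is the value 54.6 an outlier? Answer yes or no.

IQR = Q3 − Q1 = 55.95 − 19.65 = 36.30.
Lower fence = Q1 − 1.5·IQR = 19.65 − 54.45 = -34.80.
Upper fence = Q3 + 1.5·IQR = 55.95 + 54.45 = 110.40.
54.6 lies within [-34.80, 110.40].

no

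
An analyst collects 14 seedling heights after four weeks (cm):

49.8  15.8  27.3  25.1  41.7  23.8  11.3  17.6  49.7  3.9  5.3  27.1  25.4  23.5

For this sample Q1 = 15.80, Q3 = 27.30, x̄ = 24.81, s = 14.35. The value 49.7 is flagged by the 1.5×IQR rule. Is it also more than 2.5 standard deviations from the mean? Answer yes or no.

no

z = (49.7 − 24.81) / 14.35 = 1.73.
|z| = 1.73 ≤ 2.5.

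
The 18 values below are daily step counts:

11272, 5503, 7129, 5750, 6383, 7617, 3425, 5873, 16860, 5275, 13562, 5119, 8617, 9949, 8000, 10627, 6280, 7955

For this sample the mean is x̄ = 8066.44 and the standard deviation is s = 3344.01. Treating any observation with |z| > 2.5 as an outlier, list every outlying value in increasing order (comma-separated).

Cutoffs at x̄ ± 2.5s: 8066.44 ± 2.5·3344.01 = [-293.585, 16426.465].
16860: z = 2.63, |z| > 2.5 → outlier.
Every other value lies within [-293.585, 16426.465].

16860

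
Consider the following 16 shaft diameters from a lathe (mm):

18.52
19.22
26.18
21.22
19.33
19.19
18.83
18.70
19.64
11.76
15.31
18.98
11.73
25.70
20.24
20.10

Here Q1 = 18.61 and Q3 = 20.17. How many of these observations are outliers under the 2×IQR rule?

5

IQR = 1.56; fences at 18.61 − 3.12 = 15.49 and 20.17 + 3.12 = 23.29.
Outside the cutoffs: 11.73, 11.76, 15.31, 25.70, 26.18.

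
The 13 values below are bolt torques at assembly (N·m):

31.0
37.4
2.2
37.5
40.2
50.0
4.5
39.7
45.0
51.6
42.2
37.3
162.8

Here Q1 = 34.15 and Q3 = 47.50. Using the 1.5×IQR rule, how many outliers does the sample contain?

3

IQR = 13.35; fences at 34.15 − 20.025 = 14.125 and 47.50 + 20.025 = 67.525.
Outside the cutoffs: 2.2, 4.5, 162.8.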